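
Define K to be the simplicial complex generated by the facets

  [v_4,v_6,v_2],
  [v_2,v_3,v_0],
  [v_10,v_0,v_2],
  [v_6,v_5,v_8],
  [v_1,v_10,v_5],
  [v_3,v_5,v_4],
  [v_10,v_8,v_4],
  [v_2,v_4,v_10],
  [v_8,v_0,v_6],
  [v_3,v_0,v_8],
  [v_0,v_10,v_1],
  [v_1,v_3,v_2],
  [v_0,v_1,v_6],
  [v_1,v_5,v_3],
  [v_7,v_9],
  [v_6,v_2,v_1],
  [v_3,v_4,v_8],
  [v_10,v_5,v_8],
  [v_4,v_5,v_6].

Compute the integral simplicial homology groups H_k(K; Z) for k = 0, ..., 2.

H_0 ≅ Z^2,  H_1 ≅ Z × Z/2,  H_2 = 0.

K has 11 vertices, 28 edges, 18 triangles.
rank ∂_0 = 0, rank ∂_1 = 9 ⇒ b_0 = 11 − 0 − 9 = 2; all invariant factors of ∂_1 are 1 so no torsion. So H_0 = Z^2.
rank ∂_1 = 9, rank ∂_2 = 18 ⇒ b_1 = 28 − 9 − 18 = 1; ∂_2 has invariant factor(s) [2] giving torsion. So H_1 = Z × Z/2.
rank ∂_2 = 18, rank ∂_3 = 0 ⇒ b_2 = 18 − 18 − 0 = 0. So H_2 = 0.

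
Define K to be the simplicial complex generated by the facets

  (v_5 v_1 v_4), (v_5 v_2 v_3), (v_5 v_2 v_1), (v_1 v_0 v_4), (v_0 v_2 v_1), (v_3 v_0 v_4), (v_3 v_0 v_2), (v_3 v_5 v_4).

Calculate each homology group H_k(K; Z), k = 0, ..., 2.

H_0 = Z,  H_1 = 0,  H_2 = Z.

Take the total order v_0 < v_1 < v_2 < v_3 < v_4 < v_5 on the vertex set. Then K (dimension 2) consists of the simplices:

  0-simplices (6): [v_0], [v_1], [v_2], [v_3], [v_4], [v_5]
  1-simplices (12): [v_0,v_1], [v_0,v_2], [v_0,v_3], [v_0,v_4], [v_1,v_2], [v_1,v_4], [v_1,v_5], [v_2,v_3], [v_2,v_5], [v_3,v_4], [v_3,v_5], [v_4,v_5]
  2-simplices (8): [v_0,v_1,v_2], [v_0,v_1,v_4], [v_0,v_2,v_3], [v_0,v_3,v_4], [v_1,v_2,v_5], [v_1,v_4,v_5], [v_2,v_3,v_5], [v_3,v_4,v_5]

so the chain groups are C_0 ≅ Z^6, C_1 ≅ Z^12, C_2 ≅ Z^8.

The boundary map ∂_1: C_1 → C_0 is given by ∂[p,q] = [q] − [p].
As a 6×12 matrix over Z this has rank 5, with invariant factors (1,1,1,1,1).

∂_2: C_2 → C_1 acts by ∂[p,q,r] = [q,r] − [p,r] + [p,q]. For instance
  ∂[v_0,v_1,v_2] = [v_1,v_2] − [v_0,v_2] + [v_0,v_1],
  ∂[v_0,v_1,v_4] = [v_1,v_4] − [v_0,v_4] + [v_0,v_1].
This gives a 12×8 integer matrix of rank 7; reducing to Smith normal form yields diagonal entries (1,1,1,1,1,1,1).

From H_k ≅ ker(∂_k) / im(∂_{k+1}) we obtain:

  H_0: rank C_0 − rank ∂_1 = 6 − 5 = 1, and the invariant factors of ∂_1 are all 1, so H_0 ≅ Z.
  H_1: rank ker ∂_1 − rank ∂_2 = (12 − 5) − 7 = 0, and the invariant factors of ∂_2 are all 1, so H_1 ≅ 0.
  H_2: rank ker ∂_2 − rank ∂_3 = (8 − 7) − 0 = 1, and there is no ∂_3, so H_2 ≅ Z.

As a check, the Euler characteristic is 6 − 12 + 8 = 2, which agrees with 1 − 0 + 1 = 2.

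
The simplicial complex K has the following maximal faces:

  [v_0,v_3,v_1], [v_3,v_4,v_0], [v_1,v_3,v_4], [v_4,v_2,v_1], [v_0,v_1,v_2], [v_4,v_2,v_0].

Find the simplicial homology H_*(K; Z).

H_0 = Z,  H_1 = 0,  H_2 = Z.

Take the total order v_0 < v_1 < v_2 < v_3 < v_4 on the vertex set. Then K (dimension 2) consists of the simplices:

  0-simplices (5): [v_0], [v_1], [v_2], [v_3], [v_4]
  1-simplices (9): [v_0,v_1], [v_0,v_2], [v_0,v_3], [v_0,v_4], [v_1,v_2], [v_1,v_3], [v_1,v_4], [v_2,v_4], [v_3,v_4]
  2-simplices (6): [v_0,v_1,v_2], [v_0,v_1,v_3], [v_0,v_2,v_4], [v_0,v_3,v_4], [v_1,v_2,v_4], [v_1,v_3,v_4]

Hence C_0 ≅ Z^5, C_1 ≅ Z^9, C_2 ≅ Z^6.

Boundary ∂_1: C_1 → C_0 is given by ∂[p,q] = [q] − [p].
This gives a 5×9 integer matrix of rank 4; reducing to Smith normal form yields diagonal entries (1,1,1,1).

The boundary map ∂_2: C_2 → C_1 maps a triangle to the signed sum of its edges. For instance
  ∂[v_1,v_3,v_4] = [v_3,v_4] − [v_1,v_4] + [v_1,v_3],
  ∂[v_0,v_3,v_4] = [v_3,v_4] − [v_0,v_4] + [v_0,v_3].
The 9×6 boundary matrix has rank 5 and Smith normal form diag(1,1,1,1,1).

Reading off H_k = ker ∂_k / im ∂_{k+1}:

  H_0: rank C_0 − rank ∂_1 = 5 − 4 = 1, and the invariant factors of ∂_1 are all 1, so H_0 ≅ Z.
  H_1: rank ker ∂_1 − rank ∂_2 = (9 − 4) − 5 = 0, and the invariant factors of ∂_2 are all 1, so H_1 ≅ 0.
  H_2: rank ker ∂_2 − rank ∂_3 = (6 − 5) − 0 = 1, and there is no ∂_3, so H_2 ≅ Z.

As a check, the Euler characteristic is 5 − 9 + 6 = 2, which agrees with 1 − 0 + 1 = 2.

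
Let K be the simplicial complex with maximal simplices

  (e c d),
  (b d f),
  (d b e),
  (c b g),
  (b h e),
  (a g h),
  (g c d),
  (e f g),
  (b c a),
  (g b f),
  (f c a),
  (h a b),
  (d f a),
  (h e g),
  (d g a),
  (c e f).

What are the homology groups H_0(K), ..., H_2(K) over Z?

We work with the vertex ordering a < b < c < d < e < f < g < h. The simplices of K, each written with vertices in increasing order, are:

  0-simplices (8): a, b, c, d, e, f, g, h
  1-simplices (24): ab, ac, ad, af, ag, ah, bc, bd, be, bf, bg, bh, cd, ce, cf, cg, de, df, dg, ef, eg, eh, fg, gh
  2-simplices (16): abc, abh, acf, adf, adg, agh, bcg, bde, bdf, beh, bfg, cde, cdg, cef, efg, egh

Hence C_0 ≅ Z^8, C_1 ≅ Z^24, C_2 ≅ Z^16.

∂_1: C_1 → C_0 sends each edge [p,q] (with p < q) to q − p.
This gives a 8×24 integer matrix of rank 7; reducing to Smith normal form yields diagonal entries (1,1,1,1,1,1,1).

The boundary map ∂_2: C_2 → C_1 sends each 2-simplex [p,q,r] to [q,r] − [p,r] + [p,q]. For instance
  ∂bfg = fg − bg + bf,
  ∂adg = dg − ag + ad.
This gives a 24×16 integer matrix of rank 15; reducing to Smith normal form yields diagonal entries (1,1,1,1,1,1,1,1,1,1,1,1,1,1,1).

Computing H_k = (kernel of ∂_k) / (image of ∂_{k+1}):

  H_0: rank C_0 − rank ∂_1 = 8 − 7 = 1, and the invariant factors of ∂_1 are all 1, so H_0 ≅ Z.
  H_1: rank ker ∂_1 − rank ∂_2 = (24 − 7) − 15 = 2, and the invariant factors of ∂_2 are all 1, so H_1 ≅ Z^2.
  H_2: rank ker ∂_2 − rank ∂_3 = (16 − 15) − 0 = 1, and there is no ∂_3, so H_2 ≅ Z.

(K is a triangulation of the torus T^2.)

H_0 ≅ Z,  H_1 ≅ Z^2,  H_2 ≅ Z.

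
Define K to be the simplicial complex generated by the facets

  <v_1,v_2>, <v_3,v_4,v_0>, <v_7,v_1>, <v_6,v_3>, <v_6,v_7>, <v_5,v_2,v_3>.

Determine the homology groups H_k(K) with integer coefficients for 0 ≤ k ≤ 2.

H_0 = Z,  H_1 = Z,  H_2 = 0.

Fix the vertex order v_0 < v_1 < v_2 < v_3 < v_4 < v_5 < v_6 < v_7 and write every simplex with vertices in increasing order. Then dim K = 2 and the simplices of K are:

  0-simplices (8): [v_0], [v_1], [v_2], [v_3], [v_4], [v_5], [v_6], [v_7]
  1-simplices (10): [v_0,v_3], [v_0,v_4], [v_1,v_2], [v_1,v_7], [v_2,v_3], [v_2,v_5], [v_3,v_4], [v_3,v_5], [v_3,v_6], [v_6,v_7]
  2-simplices (2): [v_0,v_3,v_4], [v_2,v_3,v_5]

so the chain groups are C_0 ≅ Z^8, C_1 ≅ Z^10, C_2 ≅ Z^2.

The boundary map ∂_1: C_1 → C_0 maps an edge to its endpoints' difference, ∂[p,q] = q − p.
The 8×10 boundary matrix has rank 7 and Smith normal form diag(1,1,1,1,1,1,1).

The boundary map ∂_2: C_2 → C_1 sends each 2-simplex [p,q,r] to [q,r] − [p,r] + [p,q]. For instance
  ∂[v_2,v_3,v_5] = [v_3,v_5] − [v_2,v_5] + [v_2,v_3],
  ∂[v_0,v_3,v_4] = [v_3,v_4] − [v_0,v_4] + [v_0,v_3].
The 10×2 boundary matrix has rank 2 and Smith normal form diag(1,1).

Computing H_k = (kernel of ∂_k) / (image of ∂_{k+1}):

  H_0: rank C_0 − rank ∂_1 = 8 − 7 = 1, and the invariant factors of ∂_1 are all 1, so H_0 = Z.
  H_1: rank ker ∂_1 − rank ∂_2 = (10 − 7) − 2 = 1, and the invariant factors of ∂_2 are all 1, so H_1 = Z.
  H_2: rank ker ∂_2 − rank ∂_3 = (2 − 2) − 0 = 0, and there is no ∂_3, so H_2 = 0.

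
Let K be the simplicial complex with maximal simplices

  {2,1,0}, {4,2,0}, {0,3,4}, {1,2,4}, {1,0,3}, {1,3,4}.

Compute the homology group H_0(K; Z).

Take the total order 0 < 1 < 2 < 3 < 4 on the vertex set. Then K (dimension 2) consists of the simplices:

  0-simplices (5): [0], [1], [2], [3], [4]
  1-simplices (9): [0,1], [0,2], [0,3], [0,4], [1,2], [1,3], [1,4], [2,4], [3,4]
  2-simplices (6): [0,1,2], [0,1,3], [0,2,4], [0,3,4], [1,2,4], [1,3,4]

so the chain groups are C_0 ≅ Z^5, C_1 ≅ Z^9, C_2 ≅ Z^6.

The boundary map ∂_1: C_1 → C_0 is given by ∂[p,q] = [q] − [p].
As a 5×9 matrix over Z this has rank 4, with invariant factors (1,1,1,1).

∂_2: C_2 → C_1 sends each 2-simplex [p,q,r] to [q,r] − [p,r] + [p,q]. For instance
  ∂[0,1,3] = [1,3] − [0,3] + [0,1],
  ∂[0,3,4] = [3,4] − [0,4] + [0,3].
This gives a 9×6 integer matrix of rank 5; reducing to Smith normal form yields diagonal entries (1,1,1,1,1).

From H_k ≅ ker(∂_k) / im(∂_{k+1}) we obtain:

  H_0: rank C_0 − rank ∂_1 = 5 − 4 = 1, and the invariant factors of ∂_1 are all 1, so H_0 ≅ Z.

H_0 = Z.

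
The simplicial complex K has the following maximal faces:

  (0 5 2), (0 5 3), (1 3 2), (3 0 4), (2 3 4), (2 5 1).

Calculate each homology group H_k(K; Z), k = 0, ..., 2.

We work with the vertex ordering 0 < 1 < 2 < 3 < 4 < 5. The simplices of K, each written with vertices in increasing order, are:

  0-simplices (6): [0], [1], [2], [3], [4], [5]
  1-simplices (12): [0,2], [0,3], [0,4], [0,5], [1,2], [1,3], [1,5], [2,3], [2,4], [2,5], [3,4], [3,5]
  2-simplices (6): [0,2,5], [0,3,4], [0,3,5], [1,2,3], [1,2,5], [2,3,4]

so the chain groups are C_0 ≅ Z^6, C_1 ≅ Z^12, C_2 ≅ Z^6.

∂_1: C_1 → C_0 is given by ∂[p,q] = [q] − [p]. For instance
  ∂[3,5] = [5] − [3].
This gives a 6×12 integer matrix of rank 5; reducing to Smith normal form yields diagonal entries (1,1,1,1,1).

Boundary ∂_2: C_2 → C_1 acts by ∂[p,q,r] = [q,r] − [p,r] + [p,q]. For instance
  ∂[1,2,3] = [2,3] − [1,3] + [1,2],
  ∂[1,2,5] = [2,5] − [1,5] + [1,2].
The 12×6 boundary matrix has rank 6 and Smith normal form diag(1,1,1,1,1,1).

Now H_k = ker ∂_k / im ∂_{k+1}, so:

  H_0: rank C_0 − rank ∂_1 = 6 − 5 = 1, and the invariant factors of ∂_1 are all 1, so H_0 = Z.
  H_1: rank ker ∂_1 − rank ∂_2 = (12 − 5) − 6 = 1, and the invariant factors of ∂_2 are all 1, so H_1 = Z.
  H_2: rank ker ∂_2 − rank ∂_3 = (6 − 6) − 0 = 0, and there is no ∂_3, so H_2 = 0.

H_0 = Z,  H_1 = Z,  H_2 = 0.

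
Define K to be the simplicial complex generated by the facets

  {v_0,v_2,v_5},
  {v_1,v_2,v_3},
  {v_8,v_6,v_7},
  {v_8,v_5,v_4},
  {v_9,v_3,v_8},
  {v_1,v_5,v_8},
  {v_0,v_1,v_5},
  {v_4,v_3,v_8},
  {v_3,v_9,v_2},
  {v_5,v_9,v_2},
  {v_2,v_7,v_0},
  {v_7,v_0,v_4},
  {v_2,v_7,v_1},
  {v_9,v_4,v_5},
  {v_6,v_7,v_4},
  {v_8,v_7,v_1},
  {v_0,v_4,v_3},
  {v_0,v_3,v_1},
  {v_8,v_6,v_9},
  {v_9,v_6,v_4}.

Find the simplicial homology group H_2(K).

H_2 ≅ 0.

Order the vertices as v_0 < v_1 < v_2 < v_3 < v_4 < v_5 < v_6 < v_7 < v_8 < v_9. Listing each simplex with vertices in this order, K has dimension 2 with simplices:

  0-simplices (10): [v_0], [v_1], [v_2], [v_3], [v_4], [v_5], [v_6], [v_7], [v_8], [v_9]
  1-simplices (30): (30 of them)
  2-simplices (20): (20 of them)

giving chain groups C_0 ≅ Z^10, C_1 ≅ Z^30, C_2 ≅ Z^20.

The boundary map ∂_1: C_1 → C_0 is given by ∂[p,q] = [q] − [p]. For instance
  ∂[v_4,v_9] = [v_9] − [v_4].
The 10×30 boundary matrix has rank 9 and Smith normal form diag(1,1,1,1,1,1,1,1,1).

∂_2: C_2 → C_1 maps a triangle to the signed sum of its edges. For instance
  ∂[v_1,v_7,v_8] = [v_7,v_8] − [v_1,v_8] + [v_1,v_7],
  ∂[v_0,v_1,v_3] = [v_1,v_3] − [v_0,v_3] + [v_0,v_1].
The resulting 30×20 matrix has rank 20, and its Smith normal form has invariant factors (1,1,1,1,1,1,1,1,1,1,1,1,1,1,1,1,1,1,1,2).

Now H_k = ker ∂_k / im ∂_{k+1}, so:

  H_2: rank ker ∂_2 − rank ∂_3 = (20 − 20) − 0 = 0, and there is no ∂_3, so H_2 ≅ 0.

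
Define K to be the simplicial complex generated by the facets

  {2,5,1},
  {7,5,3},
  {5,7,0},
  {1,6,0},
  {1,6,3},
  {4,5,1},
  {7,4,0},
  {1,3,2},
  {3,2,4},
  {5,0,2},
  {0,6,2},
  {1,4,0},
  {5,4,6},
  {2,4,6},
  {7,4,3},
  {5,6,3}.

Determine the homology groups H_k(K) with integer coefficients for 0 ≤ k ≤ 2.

Fix the vertex order 0 < 1 < 2 < 3 < 4 < 5 < 6 < 7 and write every simplex with vertices in increasing order. Then dim K = 2 and the simplices of K are:

  0-simplices (8): [0], [1], [2], [3], [4], [5], [6], [7]
  1-simplices (24): (24 of them)
  2-simplices (16): [0,1,4], [0,1,6], [0,2,5], [0,2,6], [0,4,7], [0,5,7], [1,2,3], [1,2,5], [1,3,6], [1,4,5], [2,3,4], [2,4,6], [3,4,7], [3,5,6], [3,5,7], [4,5,6]

giving chain groups C_0 ≅ Z^8, C_1 ≅ Z^24, C_2 ≅ Z^16.

∂_1: C_1 → C_0 sends each edge [p,q] (with p < q) to q − p.
The resulting 8×24 matrix has rank 7, and its Smith normal form has invariant factors (1,1,1,1,1,1,1).

Boundary ∂_2: C_2 → C_1 maps a triangle to the signed sum of its edges. For instance
  ∂[1,2,3] = [2,3] − [1,3] + [1,2],
  ∂[0,1,4] = [1,4] − [0,4] + [0,1].
The 24×16 boundary matrix has rank 15 and Smith normal form diag(1,1,1,1,1,1,1,1,1,1,1,1,1,1,1).

Now H_k = ker ∂_k / im ∂_{k+1}, so:

  H_0: rank C_0 − rank ∂_1 = 8 − 7 = 1, and the invariant factors of ∂_1 are all 1, so H_0 = Z.
  H_1: rank ker ∂_1 − rank ∂_2 = (24 − 7) − 15 = 2, and the invariant factors of ∂_2 are all 1, so H_1 = Z^2.
  H_2: rank ker ∂_2 − rank ∂_3 = (16 − 15) − 0 = 1, and there is no ∂_3, so H_2 = Z.

H_0 = Z,  H_1 = Z^2,  H_2 = Z.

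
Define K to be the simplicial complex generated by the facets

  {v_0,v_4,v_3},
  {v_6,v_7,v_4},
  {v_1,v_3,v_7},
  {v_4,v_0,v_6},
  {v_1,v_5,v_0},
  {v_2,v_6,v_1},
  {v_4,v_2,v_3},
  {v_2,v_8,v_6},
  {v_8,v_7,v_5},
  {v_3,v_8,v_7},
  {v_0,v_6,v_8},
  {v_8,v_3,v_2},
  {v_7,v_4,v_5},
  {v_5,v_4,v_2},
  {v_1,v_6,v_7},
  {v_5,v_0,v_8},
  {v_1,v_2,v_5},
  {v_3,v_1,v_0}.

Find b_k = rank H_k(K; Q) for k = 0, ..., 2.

b_0 = 1, b_1 = 2, b_2 = 1.

Take the total order v_0 < v_1 < v_2 < v_3 < v_4 < v_5 < v_6 < v_7 < v_8 on the vertex set. Then K (dimension 2) consists of the simplices:

  0-simplices (9): [v_0], [v_1], [v_2], [v_3], [v_4], [v_5], [v_6], [v_7], [v_8]
  1-simplices (27): (27 of them)
  2-simplices (18): (18 of them)

Hence C_0 ≅ Z^9, C_1 ≅ Z^27, C_2 ≅ Z^18.

Boundary ∂_1: C_1 → C_0 sends each edge [p,q] (with p < q) to q − p. For instance
  ∂[v_3,v_4] = [v_4] − [v_3].
The 9×27 boundary matrix has rank 8 and Smith normal form diag(1,1,1,1,1,1,1,1).

Boundary ∂_2: C_2 → C_1 maps a triangle to the signed sum of its edges. For instance
  ∂[v_0,v_1,v_3] = [v_1,v_3] − [v_0,v_3] + [v_0,v_1],
  ∂[v_1,v_3,v_7] = [v_3,v_7] − [v_1,v_7] + [v_1,v_3].
As a 27×18 matrix over Z this has rank 17, with invariant factors (1,1,1,1,1,1,1,1,1,1,1,1,1,1,1,1,1).

Computing H_k = (kernel of ∂_k) / (image of ∂_{k+1}):

  H_0: rank C_0 − rank ∂_1 = 9 − 8 = 1, and the invariant factors of ∂_1 are all 1, so H_0 ≅ Z.
  H_1: rank ker ∂_1 − rank ∂_2 = (27 − 8) − 17 = 2, and the invariant factors of ∂_2 are all 1, so H_1 ≅ Z^2.
  H_2: rank ker ∂_2 − rank ∂_3 = (18 − 17) − 0 = 1, and there is no ∂_3, so H_2 ≅ Z.

Hence the Betti numbers are b_0 = 1, b_1 = 2, b_2 = 1.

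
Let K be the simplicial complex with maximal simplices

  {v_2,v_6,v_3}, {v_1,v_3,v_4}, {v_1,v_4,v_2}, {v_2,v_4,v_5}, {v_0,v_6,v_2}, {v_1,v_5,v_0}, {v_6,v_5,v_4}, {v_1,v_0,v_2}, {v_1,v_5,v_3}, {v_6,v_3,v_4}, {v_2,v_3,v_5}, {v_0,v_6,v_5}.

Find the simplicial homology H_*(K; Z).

Fix the vertex order v_0 < v_1 < v_2 < v_3 < v_4 < v_5 < v_6 and write every simplex with vertices in increasing order. Then dim K = 2 and the simplices of K are:

  0-simplices (7): [v_0], [v_1], [v_2], [v_3], [v_4], [v_5], [v_6]
  1-simplices (18): (18 of them)
  2-simplices (12): (12 of them)

Hence C_0 ≅ Z^7, C_1 ≅ Z^18, C_2 ≅ Z^12.

∂_1: C_1 → C_0 is given by ∂[p,q] = [q] − [p]. For instance
  ∂[v_0,v_1] = [v_1] − [v_0].
As a 7×18 matrix over Z this has rank 6, with invariant factors (1,1,1,1,1,1).

∂_2: C_2 → C_1 sends each 2-simplex [p,q,r] to [q,r] − [p,r] + [p,q]. For instance
  ∂[v_1,v_3,v_4] = [v_3,v_4] − [v_1,v_4] + [v_1,v_3],
  ∂[v_2,v_4,v_5] = [v_4,v_5] − [v_2,v_5] + [v_2,v_4].
The 18×12 boundary matrix has rank 12 and Smith normal form diag(1,1,1,1,1,1,1,1,1,1,1,2).

Reading off H_k = ker ∂_k / im ∂_{k+1}:

  H_0: rank C_0 − rank ∂_1 = 7 − 6 = 1, and the invariant factors of ∂_1 are all 1, so H_0 ≅ Z.
  H_1: rank ker ∂_1 − rank ∂_2 = (18 − 6) − 12 = 0, and ∂_2 has invariant factor 2 > 1, so H_1 ≅ Z/2Z.
  H_2: rank ker ∂_2 − rank ∂_3 = (12 − 12) − 0 = 0, and there is no ∂_3, so H_2 ≅ 0.

(K is a triangulation of the real projective plane RP^2.)

H_0 ≅ Z,  H_1 ≅ Z/2Z,  H_2 = 0.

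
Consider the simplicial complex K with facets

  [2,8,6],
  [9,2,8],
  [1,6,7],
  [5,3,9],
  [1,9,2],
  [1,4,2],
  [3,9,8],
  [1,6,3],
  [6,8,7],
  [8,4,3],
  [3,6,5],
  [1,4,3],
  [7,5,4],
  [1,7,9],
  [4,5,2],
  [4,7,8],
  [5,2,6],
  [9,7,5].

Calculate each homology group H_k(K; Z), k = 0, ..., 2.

K has 9 vertices, 27 edges, 18 triangles.
rank ∂_0 = 0, rank ∂_1 = 8 ⇒ b_0 = 9 − 0 − 8 = 1; all invariant factors of ∂_1 are 1 so no torsion. So H_0 = Z.
rank ∂_1 = 8, rank ∂_2 = 17 ⇒ b_1 = 27 − 8 − 17 = 2; all invariant factors of ∂_2 are 1 so no torsion. So H_1 = Z^2.
rank ∂_2 = 17, rank ∂_3 = 0 ⇒ b_2 = 18 − 17 − 0 = 1. So H_2 = Z.

H_0 ≅ Z,  H_1 ≅ Z^2,  H_2 ≅ Z.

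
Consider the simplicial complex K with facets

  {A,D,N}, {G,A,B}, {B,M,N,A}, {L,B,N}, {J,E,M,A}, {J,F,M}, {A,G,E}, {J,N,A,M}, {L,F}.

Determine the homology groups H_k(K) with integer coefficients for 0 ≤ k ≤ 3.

K has 10 vertices, 22 edges, 15 triangles, 3 3-simplices.
rank ∂_0 = 0, rank ∂_1 = 9 ⇒ b_0 = 10 − 0 − 9 = 1; all invariant factors of ∂_1 are 1 so no torsion. So H_0 ≅ Z.
rank ∂_1 = 9, rank ∂_2 = 12 ⇒ b_1 = 22 − 9 − 12 = 1; all invariant factors of ∂_2 are 1 so no torsion. So H_1 ≅ Z.
rank ∂_2 = 12, rank ∂_3 = 3 ⇒ b_2 = 15 − 12 − 3 = 0; all invariant factors of ∂_3 are 1 so no torsion. So H_2 ≅ 0.
rank ∂_3 = 3, rank ∂_4 = 0 ⇒ b_3 = 3 − 3 − 0 = 0. So H_3 ≅ 0.

H_0 ≅ Z,  H_1 ≅ Z,  H_2 = 0,  H_3 = 0.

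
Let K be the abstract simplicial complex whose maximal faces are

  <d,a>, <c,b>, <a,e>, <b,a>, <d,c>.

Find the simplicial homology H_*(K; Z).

Take the total order a < b < c < d < e on the vertex set. Then K (dimension 1) consists of the simplices:

  0-simplices (5): a, b, c, d, e
  1-simplices (5): ab, ad, ae, bc, cd

giving chain groups C_0 ≅ Z^5, C_1 ≅ Z^5.

∂_1: C_1 → C_0 sends each edge [p,q] (with p < q) to q − p.
As a 5×5 matrix over Z this has rank 4, with invariant factors (1,1,1,1).

Reading off H_k = ker ∂_k / im ∂_{k+1}:

  H_0: rank C_0 − rank ∂_1 = 5 − 4 = 1, and the invariant factors of ∂_1 are all 1, so H_0 ≅ Z.
  H_1: rank ker ∂_1 − rank ∂_2 = (5 − 4) − 0 = 1, and there is no ∂_2, so H_1 ≅ Z.

As a check, the Euler characteristic is 5 − 5 = 0, which agrees with 1 − 1 = 0.

H_0 ≅ Z,  H_1 ≅ Z.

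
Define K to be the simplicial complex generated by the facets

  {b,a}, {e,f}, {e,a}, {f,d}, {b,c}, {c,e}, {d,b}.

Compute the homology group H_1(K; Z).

Fix the vertex order a < b < c < d < e < f and write every simplex with vertices in increasing order. Then dim K = 1 and the simplices of K are:

  0-simplices (6): a, b, c, d, e, f
  1-simplices (7): ab, ae, bc, bd, ce, df, ef

giving chain groups C_0 ≅ Z^6, C_1 ≅ Z^7.

∂_1: C_1 → C_0 maps an edge to its endpoints' difference, ∂[p,q] = q − p.
The 6×7 boundary matrix has rank 5 and Smith normal form diag(1,1,1,1,1).

From H_k ≅ ker(∂_k) / im(∂_{k+1}) we obtain:

  H_1: rank ker ∂_1 − rank ∂_2 = (7 − 5) − 0 = 2, and there is no ∂_2, so H_1 ≅ Z^2.

H_1 = Z^2.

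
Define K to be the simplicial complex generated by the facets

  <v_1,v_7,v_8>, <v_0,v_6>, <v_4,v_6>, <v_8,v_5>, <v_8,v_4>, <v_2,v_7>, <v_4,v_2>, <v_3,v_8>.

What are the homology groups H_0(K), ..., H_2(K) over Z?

K has 9 vertices, 10 edges, 1 triangle.
rank ∂_0 = 0, rank ∂_1 = 8 ⇒ b_0 = 9 − 0 − 8 = 1; all invariant factors of ∂_1 are 1 so no torsion. So H_0 ≅ Z.
rank ∂_1 = 8, rank ∂_2 = 1 ⇒ b_1 = 10 − 8 − 1 = 1; all invariant factors of ∂_2 are 1 so no torsion. So H_1 ≅ Z.
rank ∂_2 = 1, rank ∂_3 = 0 ⇒ b_2 = 1 − 1 − 0 = 0. So H_2 ≅ 0.

H_0 ≅ Z,  H_1 ≅ Z,  H_2 = 0.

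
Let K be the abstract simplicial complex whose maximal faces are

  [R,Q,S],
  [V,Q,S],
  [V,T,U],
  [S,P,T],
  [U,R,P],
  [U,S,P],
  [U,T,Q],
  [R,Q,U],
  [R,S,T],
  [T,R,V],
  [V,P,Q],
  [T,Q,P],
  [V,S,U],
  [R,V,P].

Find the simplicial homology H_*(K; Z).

We work with the vertex ordering P < Q < R < S < T < U < V. The simplices of K, each written with vertices in increasing order, are:

  0-simplices (7): P, Q, R, S, T, U, V
  1-simplices (21): PQ, PR, PS, PT, PU, PV, QR, QS, QT, QU, QV, RS, RT, RU, RV, ST, SU, SV, TU, TV, UV
  2-simplices (14): PQT, PQV, PRU, PRV, PST, PSU, QRS, QRU, QSV, QTU, RST, RTV, SUV, TUV

giving chain groups C_0 ≅ Z^7, C_1 ≅ Z^21, C_2 ≅ Z^14.

Boundary ∂_1: C_1 → C_0 is given by ∂[p,q] = [q] − [p]. For instance
  ∂SU = U − S.
The 7×21 boundary matrix has rank 6 and Smith normal form diag(1,1,1,1,1,1).

Boundary ∂_2: C_2 → C_1 acts by ∂[p,q,r] = [q,r] − [p,r] + [p,q]. For instance
  ∂RST = ST − RT + RS,
  ∂QSV = SV − QV + QS.
The resulting 21×14 matrix has rank 13, and its Smith normal form has invariant factors (1,1,1,1,1,1,1,1,1,1,1,1,1).

Reading off H_k = ker ∂_k / im ∂_{k+1}:

  H_0: rank C_0 − rank ∂_1 = 7 − 6 = 1, and the invariant factors of ∂_1 are all 1, so H_0 = Z.
  H_1: rank ker ∂_1 − rank ∂_2 = (21 − 6) − 13 = 2, and the invariant factors of ∂_2 are all 1, so H_1 = Z^2.
  H_2: rank ker ∂_2 − rank ∂_3 = (14 − 13) − 0 = 1, and there is no ∂_3, so H_2 = Z.

H_0 = Z,  H_1 = Z^2,  H_2 = Z.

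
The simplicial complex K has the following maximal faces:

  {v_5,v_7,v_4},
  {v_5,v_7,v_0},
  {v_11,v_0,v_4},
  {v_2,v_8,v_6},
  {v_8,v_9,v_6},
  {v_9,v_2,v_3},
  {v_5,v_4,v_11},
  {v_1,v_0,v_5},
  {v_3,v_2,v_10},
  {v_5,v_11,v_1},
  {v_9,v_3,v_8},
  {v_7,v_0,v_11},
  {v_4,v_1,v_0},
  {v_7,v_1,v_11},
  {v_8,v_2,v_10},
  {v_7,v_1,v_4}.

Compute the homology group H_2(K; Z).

H_2 ≅ 0.

We work with the vertex ordering v_0 < v_1 < v_2 < v_3 < v_4 < v_5 < v_6 < v_7 < v_8 < v_9 < v_10 < v_11. The simplices of K, each written with vertices in increasing order, are:

  0-simplices (12): [v_0], [v_1], [v_2], [v_3], [v_4], [v_5], [v_6], [v_7], [v_8], [v_9], [v_10], [v_11]
  1-simplices (27): (27 of them)
  2-simplices (16): (16 of them)

so the chain groups are C_0 ≅ Z^12, C_1 ≅ Z^27, C_2 ≅ Z^16.

Boundary ∂_1: C_1 → C_0 maps an edge to its endpoints' difference, ∂[p,q] = q − p.
The 12×27 boundary matrix has rank 10 and Smith normal form diag(1,1,1,1,1,1,1,1,1,1).

Boundary ∂_2: C_2 → C_1 acts by ∂[p,q,r] = [q,r] − [p,r] + [p,q]. For instance
  ∂[v_0,v_4,v_11] = [v_4,v_11] − [v_0,v_11] + [v_0,v_4],
  ∂[v_2,v_8,v_10] = [v_8,v_10] − [v_2,v_10] + [v_2,v_8].
As a 27×16 matrix over Z this has rank 16, with invariant factors (1,1,1,1,1,1,1,1,1,1,1,1,1,1,1,2).

Reading off H_k = ker ∂_k / im ∂_{k+1}:

  H_2: rank ker ∂_2 − rank ∂_3 = (16 − 16) − 0 = 0, and there is no ∂_3, so H_2 = 0.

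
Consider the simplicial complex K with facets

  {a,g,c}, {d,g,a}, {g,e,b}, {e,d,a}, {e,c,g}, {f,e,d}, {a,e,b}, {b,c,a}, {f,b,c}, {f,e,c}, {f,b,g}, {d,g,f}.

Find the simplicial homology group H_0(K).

Order the vertices as a < b < c < d < e < f < g. Listing each simplex with vertices in this order, K has dimension 2 with simplices:

  0-simplices (7): a, b, c, d, e, f, g
  1-simplices (18): ab, ac, ad, ae, ag, bc, be, bf, bg, ce, cf, cg, de, df, dg, ef, eg, fg
  2-simplices (12): abc, abe, acg, ade, adg, bcf, beg, bfg, cef, ceg, def, dfg

giving chain groups C_0 ≅ Z^7, C_1 ≅ Z^18, C_2 ≅ Z^12.

The boundary map ∂_1: C_1 → C_0 sends each edge [p,q] (with p < q) to q − p. For instance
  ∂ce = e − c.
As a 7×18 matrix over Z this has rank 6, with invariant factors (1,1,1,1,1,1).

∂_2: C_2 → C_1 sends each 2-simplex [p,q,r] to [q,r] − [p,r] + [p,q]. For instance
  ∂ceg = eg − cg + ce,
  ∂dfg = fg − dg + df.
The 18×12 boundary matrix has rank 12 and Smith normal form diag(1,1,1,1,1,1,1,1,1,1,1,2).

Computing H_k = (kernel of ∂_k) / (image of ∂_{k+1}):

  H_0: rank C_0 − rank ∂_1 = 7 − 6 = 1, and the invariant factors of ∂_1 are all 1, so H_0 ≅ Z.

(K is a triangulation of the real projective plane RP^2.)

H_0 ≅ Z.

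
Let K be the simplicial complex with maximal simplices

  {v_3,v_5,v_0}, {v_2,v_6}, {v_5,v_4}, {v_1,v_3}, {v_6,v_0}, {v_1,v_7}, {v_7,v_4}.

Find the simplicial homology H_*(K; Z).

Take the total order v_0 < v_1 < v_2 < v_3 < v_4 < v_5 < v_6 < v_7 on the vertex set. Then K (dimension 2) consists of the simplices:

  0-simplices (8): [v_0], [v_1], [v_2], [v_3], [v_4], [v_5], [v_6], [v_7]
  1-simplices (9): [v_0,v_3], [v_0,v_5], [v_0,v_6], [v_1,v_3], [v_1,v_7], [v_2,v_6], [v_3,v_5], [v_4,v_5], [v_4,v_7]
  2-simplices (1): [v_0,v_3,v_5]

giving chain groups C_0 ≅ Z^8, C_1 ≅ Z^9, C_2 ≅ Z^1.

The boundary map ∂_1: C_1 → C_0 maps an edge to its endpoints' difference, ∂[p,q] = q − p.
The resulting 8×9 matrix has rank 7, and its Smith normal form has invariant factors (1,1,1,1,1,1,1).

∂_2: C_2 → C_1 sends each 2-simplex [p,q,r] to [q,r] − [p,r] + [p,q]. For instance
  ∂[v_0,v_3,v_5] = [v_3,v_5] − [v_0,v_5] + [v_0,v_3].
The 9×1 boundary matrix has rank 1 and Smith normal form diag(1).

Reading off H_k = ker ∂_k / im ∂_{k+1}:

  H_0: rank C_0 − rank ∂_1 = 8 − 7 = 1, and the invariant factors of ∂_1 are all 1, so H_0 = Z.
  H_1: rank ker ∂_1 − rank ∂_2 = (9 − 7) − 1 = 1, and the invariant factors of ∂_2 are all 1, so H_1 = Z.
  H_2: rank ker ∂_2 − rank ∂_3 = (1 − 1) − 0 = 0, and there is no ∂_3, so H_2 = 0.

H_0 ≅ Z,  H_1 ≅ Z,  H_2 = 0.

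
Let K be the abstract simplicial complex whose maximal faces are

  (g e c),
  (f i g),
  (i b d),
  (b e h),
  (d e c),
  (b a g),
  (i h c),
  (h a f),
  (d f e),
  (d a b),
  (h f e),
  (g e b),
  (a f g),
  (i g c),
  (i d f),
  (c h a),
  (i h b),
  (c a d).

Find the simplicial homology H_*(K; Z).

Fix the vertex order a < b < c < d < e < f < g < h < i and write every simplex with vertices in increasing order. Then dim K = 2 and the simplices of K are:

  0-simplices (9): a, b, c, d, e, f, g, h, i
  1-simplices (27): ab, ac, ad, af, ag, ah, bd, be, bg, bh, bi, cd, ce, cg, ch, ci, de, df, di, ef, eg, eh, fg, fh, fi, gi, hi
  2-simplices (18): abd, abg, acd, ach, afg, afh, bdi, beg, beh, bhi, cde, ceg, cgi, chi, def, dfi, efh, fgi

so the chain groups are C_0 ≅ Z^9, C_1 ≅ Z^27, C_2 ≅ Z^18.

The boundary map ∂_1: C_1 → C_0 is given by ∂[p,q] = [q] − [p].
The resulting 9×27 matrix has rank 8, and its Smith normal form has invariant factors (1,1,1,1,1,1,1,1).

Boundary ∂_2: C_2 → C_1 acts by ∂[p,q,r] = [q,r] − [p,r] + [p,q]. For instance
  ∂ach = ch − ah + ac,
  ∂afg = fg − ag + af.
The 27×18 boundary matrix has rank 17 and Smith normal form diag(1,1,1,1,1,1,1,1,1,1,1,1,1,1,1,1,1).

Computing H_k = (kernel of ∂_k) / (image of ∂_{k+1}):

  H_0: rank C_0 − rank ∂_1 = 9 − 8 = 1, and the invariant factors of ∂_1 are all 1, so H_0 = Z.
  H_1: rank ker ∂_1 − rank ∂_2 = (27 − 8) − 17 = 2, and the invariant factors of ∂_2 are all 1, so H_1 = Z^2.
  H_2: rank ker ∂_2 − rank ∂_3 = (18 − 17) − 0 = 1, and there is no ∂_3, so H_2 = Z.

H_0 ≅ Z,  H_1 ≅ Z^2,  H_2 ≅ Z.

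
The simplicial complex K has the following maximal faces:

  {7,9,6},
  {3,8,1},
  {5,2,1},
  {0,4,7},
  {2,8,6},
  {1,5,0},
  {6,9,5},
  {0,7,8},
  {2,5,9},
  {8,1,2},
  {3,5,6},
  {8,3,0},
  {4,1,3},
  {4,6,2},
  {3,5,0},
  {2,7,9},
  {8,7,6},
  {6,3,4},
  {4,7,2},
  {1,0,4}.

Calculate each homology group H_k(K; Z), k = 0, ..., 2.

Take the total order 0 < 1 < 2 < 3 < 4 < 5 < 6 < 7 < 8 < 9 on the vertex set. Then K (dimension 2) consists of the simplices:

  0-simplices (10): [0], [1], [2], [3], [4], [5], [6], [7], [8], [9]
  1-simplices (30): (30 of them)
  2-simplices (20): (20 of them)

giving chain groups C_0 ≅ Z^10, C_1 ≅ Z^30, C_2 ≅ Z^20.

∂_1: C_1 → C_0 sends each edge [p,q] (with p < q) to q − p.
The resulting 10×30 matrix has rank 9, and its Smith normal form has invariant factors (1,1,1,1,1,1,1,1,1).

Boundary ∂_2: C_2 → C_1 maps a triangle to the signed sum of its edges. For instance
  ∂[0,3,8] = [3,8] − [0,8] + [0,3],
  ∂[2,7,9] = [7,9] − [2,9] + [2,7].
The resulting 30×20 matrix has rank 20, and its Smith normal form has invariant factors (1,1,1,1,1,1,1,1,1,1,1,1,1,1,1,1,1,1,1,2).

From H_k ≅ ker(∂_k) / im(∂_{k+1}) we obtain:

  H_0: rank C_0 − rank ∂_1 = 10 − 9 = 1, and the invariant factors of ∂_1 are all 1, so H_0 ≅ Z.
  H_1: rank ker ∂_1 − rank ∂_2 = (30 − 9) − 20 = 1, and ∂_2 has invariant factor 2 > 1, so H_1 ≅ Z ⊕ Z/2.
  H_2: rank ker ∂_2 − rank ∂_3 = (20 − 20) − 0 = 0, and there is no ∂_3, so H_2 ≅ 0.

As a check, the Euler characteristic is 10 − 30 + 20 = 0, which agrees with 1 − 1 + 0 = 0.
(K is a triangulation of the Klein bottle.)

H_0 = Z,  H_1 = Z ⊕ Z/2,  H_2 = 0.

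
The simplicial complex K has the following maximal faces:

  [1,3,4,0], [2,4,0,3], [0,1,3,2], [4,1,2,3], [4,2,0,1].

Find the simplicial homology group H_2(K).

H_2 ≅ 0.

Take the total order 0 < 1 < 2 < 3 < 4 on the vertex set. Then K (dimension 3) consists of the simplices:

  0-simplices (5): [0], [1], [2], [3], [4]
  1-simplices (10): [0,1], [0,2], [0,3], [0,4], [1,2], [1,3], [1,4], [2,3], [2,4], [3,4]
  2-simplices (10): [0,1,2], [0,1,3], [0,1,4], [0,2,3], [0,2,4], [0,3,4], [1,2,3], [1,2,4], [1,3,4], [2,3,4]
  3-simplices (5): [0,1,2,3], [0,1,2,4], [0,1,3,4], [0,2,3,4], [1,2,3,4]

so the chain groups are C_0 ≅ Z^5, C_1 ≅ Z^10, C_2 ≅ Z^10, C_3 ≅ Z^5.

∂_1: C_1 → C_0 sends each edge [p,q] (with p < q) to q − p. For instance
  ∂[0,1] = [1] − [0].
The resulting 5×10 matrix has rank 4, and its Smith normal form has invariant factors (1,1,1,1).

Boundary ∂_2: C_2 → C_1 acts by ∂[p,q,r] = [q,r] − [p,r] + [p,q]. For instance
  ∂[0,3,4] = [3,4] − [0,4] + [0,3],
  ∂[0,2,4] = [2,4] − [0,4] + [0,2].
The 10×10 boundary matrix has rank 6 and Smith normal form diag(1,1,1,1,1,1).

∂_3: C_3 → C_2 sends each 3-simplex σ to the alternating sum Σ_i (−1)^i (σ with its i-th vertex removed). For instance
  ∂[0,1,3,4] = [1,3,4] − [0,3,4] + [0,1,4] − [0,1,3],
  ∂[1,2,3,4] = [2,3,4] − [1,3,4] + [1,2,4] − [1,2,3].
This gives a 10×5 integer matrix of rank 4; reducing to Smith normal form yields diagonal entries (1,1,1,1).

From H_k ≅ ker(∂_k) / im(∂_{k+1}) we obtain:

  H_2: rank ker ∂_2 − rank ∂_3 = (10 − 6) − 4 = 0, and the invariant factors of ∂_3 are all 1, so H_2 = 0.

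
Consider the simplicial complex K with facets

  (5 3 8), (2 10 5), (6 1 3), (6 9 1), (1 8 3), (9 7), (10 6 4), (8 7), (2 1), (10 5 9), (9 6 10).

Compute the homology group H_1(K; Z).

H_1 = Z^3.

K has 10 vertices, 20 edges, 8 triangles.
rank ∂_1 = 9, rank ∂_2 = 8 ⇒ b_1 = 20 − 9 − 8 = 3; all invariant factors of ∂_2 are 1 so no torsion. So H_1 ≅ Z^3.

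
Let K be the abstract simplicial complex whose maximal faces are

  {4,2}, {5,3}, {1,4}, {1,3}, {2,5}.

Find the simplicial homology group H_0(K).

We work with the vertex ordering 1 < 2 < 3 < 4 < 5. The simplices of K, each written with vertices in increasing order, are:

  0-simplices (5): [1], [2], [3], [4], [5]
  1-simplices (5): [1,3], [1,4], [2,4], [2,5], [3,5]

Hence C_0 ≅ Z^5, C_1 ≅ Z^5.

The boundary map ∂_1: C_1 → C_0 maps an edge to its endpoints' difference, ∂[p,q] = q − p. For instance
  ∂[3,5] = [5] − [3].
The resulting 5×5 matrix has rank 4, and its Smith normal form has invariant factors (1,1,1,1).

Reading off H_k = ker ∂_k / im ∂_{k+1}:

  H_0: rank C_0 − rank ∂_1 = 5 − 4 = 1, and the invariant factors of ∂_1 are all 1, so H_0 = Z.

(K is a triangulation of the circle S^1.)

H_0 ≅ Z.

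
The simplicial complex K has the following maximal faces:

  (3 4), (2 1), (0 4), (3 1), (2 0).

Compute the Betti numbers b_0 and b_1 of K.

Take the total order 0 < 1 < 2 < 3 < 4 on the vertex set. Then K (dimension 1) consists of the simplices:

  0-simplices (5): [0], [1], [2], [3], [4]
  1-simplices (5): [0,2], [0,4], [1,2], [1,3], [3,4]

giving chain groups C_0 ≅ Z^5, C_1 ≅ Z^5.

∂_1: C_1 → C_0 maps an edge to its endpoints' difference, ∂[p,q] = q − p.
The 5×5 boundary matrix has rank 4 and Smith normal form diag(1,1,1,1).

Reading off H_k = ker ∂_k / im ∂_{k+1}:

  H_0: rank C_0 − rank ∂_1 = 5 − 4 = 1, and the invariant factors of ∂_1 are all 1, so H_0 = Z.
  H_1: rank ker ∂_1 − rank ∂_2 = (5 − 4) − 0 = 1, and there is no ∂_2, so H_1 = Z.

As a check, the Euler characteristic is 5 − 5 = 0, which agrees with 1 − 1 = 0.

Hence the Betti numbers are b_0 = 1, b_1 = 1.

b_0 = 1, b_1 = 1.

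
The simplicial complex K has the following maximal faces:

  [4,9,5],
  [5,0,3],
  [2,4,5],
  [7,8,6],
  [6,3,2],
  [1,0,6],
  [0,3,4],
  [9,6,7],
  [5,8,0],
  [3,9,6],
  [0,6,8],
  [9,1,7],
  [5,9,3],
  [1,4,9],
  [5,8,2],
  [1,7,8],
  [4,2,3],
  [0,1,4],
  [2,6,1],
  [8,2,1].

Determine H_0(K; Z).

We work with the vertex ordering 0 < 1 < 2 < 3 < 4 < 5 < 6 < 7 < 8 < 9. The simplices of K, each written with vertices in increasing order, are:

  0-simplices (10): [0], [1], [2], [3], [4], [5], [6], [7], [8], [9]
  1-simplices (30): (30 of them)
  2-simplices (20): (20 of them)

giving chain groups C_0 ≅ Z^10, C_1 ≅ Z^30, C_2 ≅ Z^20.

The boundary map ∂_1: C_1 → C_0 is given by ∂[p,q] = [q] − [p]. For instance
  ∂[3,5] = [5] − [3].
The resulting 10×30 matrix has rank 9, and its Smith normal form has invariant factors (1,1,1,1,1,1,1,1,1).

The boundary map ∂_2: C_2 → C_1 maps a triangle to the signed sum of its edges. For instance
  ∂[1,4,9] = [4,9] − [1,9] + [1,4],
  ∂[1,2,6] = [2,6] − [1,6] + [1,2].
The 30×20 boundary matrix has rank 20 and Smith normal form diag(1,1,1,1,1,1,1,1,1,1,1,1,1,1,1,1,1,1,1,2).

Now H_k = ker ∂_k / im ∂_{k+1}, so:

  H_0: rank C_0 − rank ∂_1 = 10 − 9 = 1, and the invariant factors of ∂_1 are all 1, so H_0 = Z.

H_0 ≅ Z.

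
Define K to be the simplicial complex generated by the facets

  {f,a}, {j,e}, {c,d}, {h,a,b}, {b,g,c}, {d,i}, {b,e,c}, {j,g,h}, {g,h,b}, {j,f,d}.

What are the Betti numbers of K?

b_0 = 1, b_1 = 3, b_2 = 0.

Order the vertices as a < b < c < d < e < f < g < h < i < j. Listing each simplex with vertices in this order, K has dimension 2 with simplices:

  0-simplices (10): a, b, c, d, e, f, g, h, i, j
  1-simplices (18): ab, af, ah, bc, be, bg, bh, cd, ce, cg, df, di, dj, ej, fj, gh, gj, hj
  2-simplices (6): abh, bce, bcg, bgh, dfj, ghj

Hence C_0 ≅ Z^10, C_1 ≅ Z^18, C_2 ≅ Z^6.

Boundary ∂_1: C_1 → C_0 sends each edge [p,q] (with p < q) to q − p.
This gives a 10×18 integer matrix of rank 9; reducing to Smith normal form yields diagonal entries (1,1,1,1,1,1,1,1,1).

∂_2: C_2 → C_1 maps a triangle to the signed sum of its edges. For instance
  ∂bcg = cg − bg + bc,
  ∂bgh = gh − bh + bg.
The 18×6 boundary matrix has rank 6 and Smith normal form diag(1,1,1,1,1,1).

Computing H_k = (kernel of ∂_k) / (image of ∂_{k+1}):

  H_0: rank C_0 − rank ∂_1 = 10 − 9 = 1, and the invariant factors of ∂_1 are all 1, so H_0 ≅ Z.
  H_1: rank ker ∂_1 − rank ∂_2 = (18 − 9) − 6 = 3, and the invariant factors of ∂_2 are all 1, so H_1 ≅ Z^3.
  H_2: rank ker ∂_2 − rank ∂_3 = (6 − 6) − 0 = 0, and there is no ∂_3, so H_2 ≅ 0.

As a check, the Euler characteristic is 10 − 18 + 6 = -2, which agrees with 1 − 3 + 0 = -2.

Hence the Betti numbers are b_0 = 1, b_1 = 3, b_2 = 0.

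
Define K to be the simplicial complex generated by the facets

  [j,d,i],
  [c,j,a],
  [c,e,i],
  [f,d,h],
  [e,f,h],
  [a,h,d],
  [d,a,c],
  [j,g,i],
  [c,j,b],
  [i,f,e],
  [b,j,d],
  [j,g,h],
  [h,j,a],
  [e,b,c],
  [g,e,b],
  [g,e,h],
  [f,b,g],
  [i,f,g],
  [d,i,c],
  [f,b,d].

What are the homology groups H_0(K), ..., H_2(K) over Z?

H_0 = Z,  H_1 = Z ⊕ Z/2Z,  H_2 = 0.

Order the vertices as a < b < c < d < e < f < g < h < i < j. Listing each simplex with vertices in this order, K has dimension 2 with simplices:

  0-simplices (10): a, b, c, d, e, f, g, h, i, j
  1-simplices (30): ac, ad, ah, aj, bc, bd, be, bf, bg, bj, cd, ce, ci, cj, df, dh, di, dj, ef, eg, eh, ei, fg, fh, fi, gh, gi, gj, hj, ij
  2-simplices (20): acd, acj, adh, ahj, bce, bcj, bdf, bdj, beg, bfg, cdi, cei, dfh, dij, efh, efi, egh, fgi, ghj, gij

Hence C_0 ≅ Z^10, C_1 ≅ Z^30, C_2 ≅ Z^20.

∂_1: C_1 → C_0 is given by ∂[p,q] = [q] − [p]. For instance
  ∂cj = j − c.
This gives a 10×30 integer matrix of rank 9; reducing to Smith normal form yields diagonal entries (1,1,1,1,1,1,1,1,1).

Boundary ∂_2: C_2 → C_1 acts by ∂[p,q,r] = [q,r] − [p,r] + [p,q]. For instance
  ∂bcj = cj − bj + bc,
  ∂dfh = fh − dh + df.
As a 30×20 matrix over Z this has rank 20, with invariant factors (1,1,1,1,1,1,1,1,1,1,1,1,1,1,1,1,1,1,1,2).

From H_k ≅ ker(∂_k) / im(∂_{k+1}) we obtain:

  H_0: rank C_0 − rank ∂_1 = 10 − 9 = 1, and the invariant factors of ∂_1 are all 1, so H_0 ≅ Z.
  H_1: rank ker ∂_1 − rank ∂_2 = (30 − 9) − 20 = 1, and ∂_2 has invariant factor 2 > 1, so H_1 ≅ Z ⊕ Z/2Z.
  H_2: rank ker ∂_2 − rank ∂_3 = (20 − 20) − 0 = 0, and there is no ∂_3, so H_2 ≅ 0.

As a check, the Euler characteristic is 10 − 30 + 20 = 0, which agrees with 1 − 1 + 0 = 0.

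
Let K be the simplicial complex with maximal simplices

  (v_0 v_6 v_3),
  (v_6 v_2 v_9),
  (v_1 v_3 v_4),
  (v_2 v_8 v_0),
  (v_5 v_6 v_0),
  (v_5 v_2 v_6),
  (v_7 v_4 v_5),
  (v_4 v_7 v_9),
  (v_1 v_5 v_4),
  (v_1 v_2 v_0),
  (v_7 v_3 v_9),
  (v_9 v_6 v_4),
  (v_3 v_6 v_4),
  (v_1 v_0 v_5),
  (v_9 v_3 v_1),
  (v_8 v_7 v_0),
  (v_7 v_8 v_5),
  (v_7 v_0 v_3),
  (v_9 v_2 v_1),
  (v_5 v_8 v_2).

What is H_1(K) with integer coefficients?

H_1 = Z ⊕ Z/2.

Take the total order v_0 < v_1 < v_2 < v_3 < v_4 < v_5 < v_6 < v_7 < v_8 < v_9 on the vertex set. Then K (dimension 2) consists of the simplices:

  0-simplices (10): [v_0], [v_1], [v_2], [v_3], [v_4], [v_5], [v_6], [v_7], [v_8], [v_9]
  1-simplices (30): (30 of them)
  2-simplices (20): (20 of them)

so the chain groups are C_0 ≅ Z^10, C_1 ≅ Z^30, C_2 ≅ Z^20.

The boundary map ∂_1: C_1 → C_0 sends each edge [p,q] (with p < q) to q − p.
As a 10×30 matrix over Z this has rank 9, with invariant factors (1,1,1,1,1,1,1,1,1).

The boundary map ∂_2: C_2 → C_1 sends each 2-simplex [p,q,r] to [q,r] − [p,r] + [p,q]. For instance
  ∂[v_0,v_3,v_7] = [v_3,v_7] − [v_0,v_7] + [v_0,v_3],
  ∂[v_1,v_3,v_4] = [v_3,v_4] − [v_1,v_4] + [v_1,v_3].
The 30×20 boundary matrix has rank 20 and Smith normal form diag(1,1,1,1,1,1,1,1,1,1,1,1,1,1,1,1,1,1,1,2).

Now H_k = ker ∂_k / im ∂_{k+1}, so:

  H_1: rank ker ∂_1 − rank ∂_2 = (30 − 9) − 20 = 1, and ∂_2 has invariant factor 2 > 1, so H_1 ≅ Z ⊕ Z/2.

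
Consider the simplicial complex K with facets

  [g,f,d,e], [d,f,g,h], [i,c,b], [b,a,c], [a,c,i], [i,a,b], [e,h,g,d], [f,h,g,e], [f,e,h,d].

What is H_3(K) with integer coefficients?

H_3 = Z.

Order the vertices as a < b < c < d < e < f < g < h < i. Listing each simplex with vertices in this order, K has dimension 3 with simplices:

  0-simplices (9): a, b, c, d, e, f, g, h, i
  1-simplices (16): ab, ac, ai, bc, bi, ci, de, df, dg, dh, ef, eg, eh, fg, fh, gh
  2-simplices (14): abc, abi, aci, bci, def, deg, deh, dfg, dfh, dgh, efg, efh, egh, fgh
  3-simplices (5): defg, defh, degh, dfgh, efgh

giving chain groups C_0 ≅ Z^9, C_1 ≅ Z^16, C_2 ≅ Z^14, C_3 ≅ Z^5.

∂_1: C_1 → C_0 maps an edge to its endpoints' difference, ∂[p,q] = q − p. For instance
  ∂eg = g − e.
The resulting 9×16 matrix has rank 7, and its Smith normal form has invariant factors (1,1,1,1,1,1,1).

The boundary map ∂_2: C_2 → C_1 sends each 2-simplex [p,q,r] to [q,r] − [p,r] + [p,q]. For instance
  ∂deh = eh − dh + de,
  ∂dfh = fh − dh + df.
The 16×14 boundary matrix has rank 9 and Smith normal form diag(1,1,1,1,1,1,1,1,1).

The boundary map ∂_3: C_3 → C_2 sends each 3-simplex σ to the alternating sum Σ_i (−1)^i (σ with its i-th vertex removed). For instance
  ∂efgh = fgh − egh + efh − efg,
  ∂degh = egh − dgh + deh − deg.
The resulting 14×5 matrix has rank 4, and its Smith normal form has invariant factors (1,1,1,1).

Reading off H_k = ker ∂_k / im ∂_{k+1}:

  H_3: rank ker ∂_3 − rank ∂_4 = (5 − 4) − 0 = 1, and there is no ∂_4, so H_3 = Z.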